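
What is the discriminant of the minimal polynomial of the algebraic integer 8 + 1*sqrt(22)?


The element 8 + 1*sqrt(22) has minimal polynomial:
x^2 - 16*x + 42
Discriminant = (-16)^2 - 4*(42)
= 256 - 168
= 88

88


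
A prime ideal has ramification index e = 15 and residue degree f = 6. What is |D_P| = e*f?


|D_P| = e * f
= 15 * 6
= 90

90


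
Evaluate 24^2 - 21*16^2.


x^2 - d*y^2
= 24^2 - 21*16^2
= 576 - 5376
= -4800

-4800


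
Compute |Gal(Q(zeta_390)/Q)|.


|Gal(Q(zeta_390)/Q)| = phi(390)
= 96

96


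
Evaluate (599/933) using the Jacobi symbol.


Compute (599/933) via quadratic reciprocity:
  reciprocity: (599/933) -> +(933/599)
  reduce: (334/599)
  pull out 2: (2/599) = +1  (since 599 mod 8 = 7)
  reciprocity: (167/599) -> -(599/167)
  reduce: (98/167)
  pull out 2: (2/167) = +1  (since 167 mod 8 = 7)
  reciprocity: (49/167) -> +(167/49)
  reduce: (20/49)
  pull out 2: (2/49) = +1  (since 49 mod 8 = 1)
  pull out 2: (2/49) = +1  (since 49 mod 8 = 1)
  reciprocity: (5/49) -> +(49/5)
  reduce: (4/5)
  pull out 2: (2/5) = -1  (since 5 mod 8 = 5)
  pull out 2: (2/5) = -1  (since 5 mod 8 = 5)
  (1/5) = 1
Product of signs = -1

-1


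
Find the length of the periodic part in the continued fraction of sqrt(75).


Run the CF algorithm for sqrt(75).
a_0 = floor(sqrt(75)) = 8; set m_0=0, q_0=1.
Recurrence: m' = q*a - m,  q' = (d - m'^2)/q,  a' = floor((a_0 + m')/q').
  step 1: m=8, q=11, a=1
  step 2: m=3, q=6, a=1
  step 3: m=3, q=11, a=1
  step 4: m=8, q=1, a=16
a_4 = 2*a_0 = 16, so the period closes here.
sqrt(75) = [8; 1, 1, 1, 16]
Period length = 4

4


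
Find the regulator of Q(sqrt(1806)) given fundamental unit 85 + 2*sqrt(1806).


epsilon = 85 + 2*sqrt(1806)
= 169.9941
R = ln(169.9941)
= 5.1358

5.1358


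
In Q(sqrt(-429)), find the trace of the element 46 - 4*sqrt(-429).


Tr(a + b*sqrt(d)) = (a + b*sqrt(d)) + (a - b*sqrt(d)) = 2a
= 2 * (46)
= 92

92


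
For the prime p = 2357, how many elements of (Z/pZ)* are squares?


For prime p, the number of non-zero quadratic residues is (p-1)/2.
= (2357-1)/2
= 1178

1178


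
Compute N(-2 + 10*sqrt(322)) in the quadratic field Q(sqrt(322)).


N(a + b*sqrt(d)) = a^2 - d*b^2
= (-2)^2 - (322)*(10)^2
= 4 - 32200
= -32196

-32196


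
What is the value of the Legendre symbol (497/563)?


p = 563 is prime, so compute (497/563) with the reciprocity algorithm (Jacobi-symbol steps: pull out 2s via (2/n), flip via reciprocity, reduce):
  reciprocity: (497/563) -> +(563/497)
  reduce: (66/497)
  pull out 2: (2/497) = +1  (since 497 mod 8 = 1)
  reciprocity: (33/497) -> +(497/33)
  reduce: (2/33)
  pull out 2: (2/33) = +1  (since 33 mod 8 = 1)
  (1/33) = 1
Product of signs = 1
(497/563) = 1

1


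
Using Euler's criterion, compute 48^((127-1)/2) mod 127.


p = 127 is prime and the exponent is (p-1)/2 = 63, so by Euler's criterion 48^63 = (48/127) = +1 or -1 mod 127.
Compute by square-and-multiply:
  63 = 32 + 16 + 8 + 4 + 2 + 1 (binary 111111)
  Repeated squaring mod 127: 48^1 = 48, 48^2 = 18, 48^4 = 70, 48^8 = 74, 48^16 = 15, 48^32 = 98
  48^63 = 48^32 * 48^16 * 48^8 * 48^4 * 48^2 * 48^1 = 98 * 15 * 74 * 70 * 18 * 48 mod 127
    98 * 15 = 1470 = 73 mod 127
    73 * 74 = 5402 = 68 mod 127
    68 * 70 = 4760 = 61 mod 127
    61 * 18 = 1098 = 82 mod 127
    82 * 48 = 3936 = 126 mod 127
  48^63 = 126 mod 127
Result 126 = p - 1 = -1 mod 127: 48 is a quadratic non-residue mod 127. As a residue in [0, p-1] the value is 126.
48^63 mod 127 = 126

126


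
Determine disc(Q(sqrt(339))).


For K = Q(sqrt(d)) with d squarefree: disc(K) = d if d = 1 mod 4, and disc(K) = 4d if d = 2 or 3 mod 4.
Here d = 339, and d mod 4 = 3.
d = 3 mod 4, not 1 (O_K = Z[sqrt(d)]), so disc(K) = 4d = 4 * (339) = 1356

1356


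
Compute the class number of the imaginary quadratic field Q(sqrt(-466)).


K = Q(sqrt(-466)). d mod 4 = 2, so D = disc(K) = 4d = -1864
h(K) equals the number of primitive reduced positive-definite forms (a, b, c) = a*x^2 + b*x*y + c*y^2 with b^2 - 4ac = D,
where reduced means |b| <= a <= c, with b >= 0 whenever |b| = a or a = c, and primitive means gcd(a, b, c) = 1.
Reduced forces 3a^2 <= |D| = 1864, so 1 <= a <= 24; b must have the parity of D, and c = (b^2 - D)/(4a) must be an integer >= a.
Enumerate a = 1..24, b in [-a, a]:
  a=1: (1, 0, 466)  [1]
  a=2: (2, 0, 233)  [1]
  a=3..4: none
  a=5: (5, -4, 94), (5, 4, 94)  [2]
  a=6..9: none
  a=10: (10, -4, 47), (10, 4, 47)  [2]
  a=11..18: none
  a=19: (19, -6, 25), (19, 6, 25)  [2]
  a=20..24: none
Total reduced forms: 1 + 1 + 2 + 2 + 2 = 8
h = 8

8


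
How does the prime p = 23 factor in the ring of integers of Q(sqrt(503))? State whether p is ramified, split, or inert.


K = Q(sqrt(503)). Since d mod 4 = 3, disc(K) = 2012.
Check p | disc: 2012 mod 23 = 11.
p does not divide disc. Compute Legendre symbol (d/p):
20^((23-1)/2) mod 23 = -1
(d/p) = -1, so p is inert: (p) stays prime with e=1, f=2, g=1.
Therefore p is inert.

inert


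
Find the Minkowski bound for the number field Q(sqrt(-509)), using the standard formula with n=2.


d = -509, d mod 4 = 3, so disc(K) = 4d = -2036; |disc(K)| = 2036
Imaginary quadratic field, so n = 2, s = r2 = 1, r1 = 0
M = (n!/n^n) * (4/pi)^s * sqrt(|disc(K)|) = (2!/2^2) * (4/pi)^1 * sqrt(2036)
= 0.5 * 1.273240 * 45.122057
= 28.7256

28.7256


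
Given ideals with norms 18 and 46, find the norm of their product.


N(IJ) = N(I) * N(J)
= 18 * 46
= 828

828


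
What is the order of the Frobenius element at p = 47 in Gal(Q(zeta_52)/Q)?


The Frobenius at p in Gal(Q(zeta_n)/Q) = (Z/nZ)* is the class of p, so its order is ord_52(47), the smallest k >= 1 with 47^k = 1 mod 52.
n = 52 = 2^2 * 13, phi(52) = 24; the order divides phi(n).
Divisors of 24: 1, 2, 3, 4, 6, 8, 12, 24
Repeated squaring mod 52: 47^1 = 47, 47^2 = 25, 47^4 = 1, 47^8 = 1, 47^16 = 1
Test divisors in increasing order:
  k=1: 47^1 = 47 mod 52
  k=2: 47^2 = 25 mod 52
  k=3: 47^3 = 25 * 47 = 31 mod 52
  k=4: 47^4 = 1 mod 52  <- first divisor giving 1
Order = 4

4


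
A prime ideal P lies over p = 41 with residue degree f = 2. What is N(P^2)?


N(P^a) = p^(a*f)
= 41^(2*2)
= 41^4
= 2825761

2825761


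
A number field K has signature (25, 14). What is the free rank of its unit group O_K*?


By Dirichlet's unit theorem:
rank = r1 + r2 - 1
= 25 + 14 - 1
= 38

38


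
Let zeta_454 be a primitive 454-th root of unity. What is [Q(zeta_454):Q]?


The degree equals Euler's totient phi(454).
454 = 2 * 227
phi(454) = 226

226


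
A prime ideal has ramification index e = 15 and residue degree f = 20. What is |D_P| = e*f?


|D_P| = e * f
= 15 * 20
= 300

300


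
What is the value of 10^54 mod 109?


p = 109 is prime and the exponent is (p-1)/2 = 54, so by Euler's criterion 10^54 = (10/109) = +1 or -1 mod 109.
Compute by square-and-multiply:
  54 = 32 + 16 + 4 + 2 (binary 110110)
  Repeated squaring mod 109: 10^1 = 10, 10^2 = 100, 10^4 = 81, 10^8 = 21, 10^16 = 5, 10^32 = 25
  10^54 = 10^32 * 10^16 * 10^4 * 10^2 = 25 * 5 * 81 * 100 mod 109
    25 * 5 = 125 = 16 mod 109
    16 * 81 = 1296 = 97 mod 109
    97 * 100 = 9700 = 108 mod 109
  10^54 = 108 mod 109
Result 108 = p - 1 = -1 mod 109: 10 is a quadratic non-residue mod 109. As a residue in [0, p-1] the value is 108.
10^54 mod 109 = 108

108


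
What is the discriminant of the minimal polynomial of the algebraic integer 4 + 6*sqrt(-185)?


The element 4 + 6*sqrt(-185) has minimal polynomial:
x^2 - 8*x + 6676
Discriminant = (-8)^2 - 4*(6676)
= 64 - 26704
= -26640

-26640


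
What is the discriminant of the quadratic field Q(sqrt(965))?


For K = Q(sqrt(d)) with d squarefree: disc(K) = d if d = 1 mod 4, and disc(K) = 4d if d = 2 or 3 mod 4.
Here d = 965, and d mod 4 = 1.
d = 1 mod 4 (O_K = Z[(1+sqrt(d))/2]), so disc(K) = d = 965

965


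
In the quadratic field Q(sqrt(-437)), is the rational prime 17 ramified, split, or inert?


K = Q(sqrt(-437)). Since d mod 4 = 3, disc(K) = -1748.
Check p | disc: -1748 mod 17 = 3.
p does not divide disc. Compute Legendre symbol (d/p):
5^((17-1)/2) mod 17 = -1
(d/p) = -1, so p is inert: (p) stays prime with e=1, f=2, g=1.
Therefore p is inert.

inert


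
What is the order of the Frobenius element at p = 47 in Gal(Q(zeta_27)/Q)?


The Frobenius at p in Gal(Q(zeta_n)/Q) = (Z/nZ)* is the class of p, so its order is ord_27(47), the smallest k >= 1 with 47^k = 1 mod 27.
n = 27 = 3^3, phi(27) = 18; the order divides phi(n).
Divisors of 18: 1, 2, 3, 6, 9, 18
Repeated squaring mod 27: 47^1 = 20, 47^2 = 22, 47^4 = 25, 47^8 = 4, 47^16 = 16
Test divisors in increasing order:
  k=1: 47^1 = 20 mod 27
  k=2: 47^2 = 22 mod 27
  k=3: 47^3 = 22 * 20 = 8 mod 27
  k=6: 47^6 = 25 * 22 = 10 mod 27
  k=9: 47^9 = 4 * 20 = 26 mod 27
  k=18: 47^18 = 16 * 22 = 1 mod 27  <- first divisor giving 1
Order = 18

18


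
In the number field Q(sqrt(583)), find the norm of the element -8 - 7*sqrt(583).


N(a + b*sqrt(d)) = a^2 - d*b^2
= (-8)^2 - (583)*(-7)^2
= 64 - 28567
= -28503

-28503


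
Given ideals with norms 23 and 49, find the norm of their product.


N(IJ) = N(I) * N(J)
= 23 * 49
= 1127

1127


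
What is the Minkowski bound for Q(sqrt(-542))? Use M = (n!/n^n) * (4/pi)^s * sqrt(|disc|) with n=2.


d = -542, d mod 4 = 2, so disc(K) = 4d = -2168; |disc(K)| = 2168
Imaginary quadratic field, so n = 2, s = r2 = 1, r1 = 0
M = (n!/n^n) * (4/pi)^s * sqrt(|disc(K)|) = (2!/2^2) * (4/pi)^1 * sqrt(2168)
= 0.5 * 1.273240 * 46.561787
= 29.6422

29.6422


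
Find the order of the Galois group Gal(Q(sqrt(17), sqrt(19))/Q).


The 2 square roots of distinct primes are multiplicatively independent over Q,
so [K:Q] = 2^2 and Gal(K/Q) is isomorphic to (Z/2Z)^2.
|Gal| = 2^2 = 4

4


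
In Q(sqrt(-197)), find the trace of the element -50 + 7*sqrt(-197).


Tr(a + b*sqrt(d)) = (a + b*sqrt(d)) + (a - b*sqrt(d)) = 2a
= 2 * (-50)
= -100

-100


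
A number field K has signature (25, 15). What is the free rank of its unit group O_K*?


By Dirichlet's unit theorem:
rank = r1 + r2 - 1
= 25 + 15 - 1
= 39

39


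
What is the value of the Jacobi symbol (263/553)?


Compute (263/553) via quadratic reciprocity:
  reciprocity: (263/553) -> +(553/263)
  reduce: (27/263)
  reciprocity: (27/263) -> -(263/27)
  reduce: (20/27)
  pull out 2: (2/27) = -1  (since 27 mod 8 = 3)
  pull out 2: (2/27) = -1  (since 27 mod 8 = 3)
  reciprocity: (5/27) -> +(27/5)
  reduce: (2/5)
  pull out 2: (2/5) = -1  (since 5 mod 8 = 5)
  (1/5) = 1
Product of signs = 1

1


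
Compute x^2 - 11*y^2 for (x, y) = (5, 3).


x^2 - d*y^2
= 5^2 - 11*3^2
= 25 - 99
= -74

-74


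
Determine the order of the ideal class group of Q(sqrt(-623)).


K = Q(sqrt(-623)). d mod 4 = 1, so D = disc(K) = d = -623
h(K) equals the number of primitive reduced positive-definite forms (a, b, c) = a*x^2 + b*x*y + c*y^2 with b^2 - 4ac = D,
where reduced means |b| <= a <= c, with b >= 0 whenever |b| = a or a = c, and primitive means gcd(a, b, c) = 1.
Reduced forces 3a^2 <= |D| = 623, so 1 <= a <= 14; b must have the parity of D, and c = (b^2 - D)/(4a) must be an integer >= a.
Enumerate a = 1..14, b in [-a, a]:
  a=1: (1, 1, 156)  [1]
  a=2: (2, -1, 78), (2, 1, 78)  [2]
  a=3: (3, -1, 52), (3, 1, 52)  [2]
  a=4: (4, -1, 39), (4, 1, 39)  [2]
  a=5: none
  a=6: (6, -5, 27), (6, -1, 26), (6, 1, 26), (6, 5, 27)  [4]
  a=7: (7, 7, 24)  [1]
  a=8: (8, -7, 21), (8, 7, 21)  [2]
  a=9: (9, -5, 18), (9, 5, 18)  [2]
  a=10: none
  a=11: (11, -9, 16), (11, 9, 16)  [2]
  a=12: (12, -7, 14), (12, -1, 13), (12, 1, 13), (12, 7, 14)  [4]
  a=13..14: none
Total reduced forms: 1 + 2 + 2 + 2 + 4 + 1 + 2 + 2 + 2 + 4 = 22
h = 22

22


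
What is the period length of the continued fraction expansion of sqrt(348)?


Run the CF algorithm for sqrt(348).
a_0 = floor(sqrt(348)) = 18; set m_0=0, q_0=1.
Recurrence: m' = q*a - m,  q' = (d - m'^2)/q,  a' = floor((a_0 + m')/q').
  step 1: m=18, q=24, a=1
  step 2: m=6, q=13, a=1
  step 3: m=7, q=23, a=1
  step 4: m=16, q=4, a=8
  step 5: m=16, q=23, a=1
  step 6: m=7, q=13, a=1
  step 7: m=6, q=24, a=1
  step 8: m=18, q=1, a=36
a_8 = 2*a_0 = 36, so the period closes here.
sqrt(348) = [18; 1, 1, 1, 8, 1, 1, 1, 36]
Period length = 8

8


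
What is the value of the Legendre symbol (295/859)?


p = 859 is prime, so compute (295/859) with the reciprocity algorithm (Jacobi-symbol steps: pull out 2s via (2/n), flip via reciprocity, reduce):
  reciprocity: (295/859) -> -(859/295)
  reduce: (269/295)
  reciprocity: (269/295) -> +(295/269)
  reduce: (26/269)
  pull out 2: (2/269) = -1  (since 269 mod 8 = 5)
  reciprocity: (13/269) -> +(269/13)
  reduce: (9/13)
  reciprocity: (9/13) -> +(13/9)
  reduce: (4/9)
  pull out 2: (2/9) = +1  (since 9 mod 8 = 1)
  pull out 2: (2/9) = +1  (since 9 mod 8 = 1)
  (1/9) = 1
Product of signs = 1
(295/859) = 1

1


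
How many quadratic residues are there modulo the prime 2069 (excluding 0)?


For prime p, the number of non-zero quadratic residues is (p-1)/2.
= (2069-1)/2
= 1034

1034


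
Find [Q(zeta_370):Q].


The degree equals Euler's totient phi(370).
370 = 2 * 5 * 37
phi(370) = 144

144


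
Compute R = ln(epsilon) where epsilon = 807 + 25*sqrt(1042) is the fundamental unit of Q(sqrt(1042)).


epsilon = 807 + 25*sqrt(1042)
= 1614.0006
R = ln(1614.0006)
= 7.3865

7.3865


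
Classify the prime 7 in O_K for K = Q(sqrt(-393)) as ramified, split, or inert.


K = Q(sqrt(-393)). Since d mod 4 = 3, disc(K) = -1572.
Check p | disc: -1572 mod 7 = 3.
p does not divide disc. Compute Legendre symbol (d/p):
6^((7-1)/2) mod 7 = -1
(d/p) = -1, so p is inert: (p) stays prime with e=1, f=2, g=1.
Therefore p is inert.

inert


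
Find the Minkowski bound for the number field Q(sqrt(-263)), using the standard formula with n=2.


d = -263, d mod 4 = 1, so disc(K) = d = -263; |disc(K)| = 263
Imaginary quadratic field, so n = 2, s = r2 = 1, r1 = 0
M = (n!/n^n) * (4/pi)^s * sqrt(|disc(K)|) = (2!/2^2) * (4/pi)^1 * sqrt(263)
= 0.5 * 1.273240 * 16.217275
= 10.3242

10.3242


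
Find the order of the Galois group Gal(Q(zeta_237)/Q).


|Gal(Q(zeta_237)/Q)| = phi(237)
= 156

156


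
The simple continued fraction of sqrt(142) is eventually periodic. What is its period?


Run the CF algorithm for sqrt(142).
a_0 = floor(sqrt(142)) = 11; set m_0=0, q_0=1.
Recurrence: m' = q*a - m,  q' = (d - m'^2)/q,  a' = floor((a_0 + m')/q').
  step 1: m=11, q=21, a=1
  step 2: m=10, q=2, a=10
  step 3: m=10, q=21, a=1
  step 4: m=11, q=1, a=22
a_4 = 2*a_0 = 22, so the period closes here.
sqrt(142) = [11; 1, 10, 1, 22]
Period length = 4

4


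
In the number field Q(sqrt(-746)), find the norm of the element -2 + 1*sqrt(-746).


N(a + b*sqrt(d)) = a^2 - d*b^2
= (-2)^2 - (-746)*(1)^2
= 4 + 746
= 750

750


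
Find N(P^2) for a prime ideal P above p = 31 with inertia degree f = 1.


N(P^a) = p^(a*f)
= 31^(2*1)
= 31^2
= 961

961


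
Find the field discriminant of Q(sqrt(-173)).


For K = Q(sqrt(d)) with d squarefree: disc(K) = d if d = 1 mod 4, and disc(K) = 4d if d = 2 or 3 mod 4.
Here d = -173, and d mod 4 = 3.
d = 3 mod 4, not 1 (O_K = Z[sqrt(d)]), so disc(K) = 4d = 4 * (-173) = -692

-692


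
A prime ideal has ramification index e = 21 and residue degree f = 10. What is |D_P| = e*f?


|D_P| = e * f
= 21 * 10
= 210

210


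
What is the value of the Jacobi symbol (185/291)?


Compute (185/291) via quadratic reciprocity:
  reciprocity: (185/291) -> +(291/185)
  reduce: (106/185)
  pull out 2: (2/185) = +1  (since 185 mod 8 = 1)
  reciprocity: (53/185) -> +(185/53)
  reduce: (26/53)
  pull out 2: (2/53) = -1  (since 53 mod 8 = 5)
  reciprocity: (13/53) -> +(53/13)
  reduce: (1/13)
  (1/13) = 1
Product of signs = -1

-1


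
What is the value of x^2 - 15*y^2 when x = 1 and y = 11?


x^2 - d*y^2
= 1^2 - 15*11^2
= 1 - 1815
= -1814

-1814


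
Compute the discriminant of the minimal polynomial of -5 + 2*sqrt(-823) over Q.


The element -5 + 2*sqrt(-823) has minimal polynomial:
x^2 + 10*x + 3317
Discriminant = (10)^2 - 4*(3317)
= 100 - 13268
= -13168

-13168


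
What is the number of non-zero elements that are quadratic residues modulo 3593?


For prime p, the number of non-zero quadratic residues is (p-1)/2.
= (3593-1)/2
= 1796

1796


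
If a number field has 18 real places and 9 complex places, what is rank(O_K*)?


By Dirichlet's unit theorem:
rank = r1 + r2 - 1
= 18 + 9 - 1
= 26

26


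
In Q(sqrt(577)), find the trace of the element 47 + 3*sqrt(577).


Tr(a + b*sqrt(d)) = (a + b*sqrt(d)) + (a - b*sqrt(d)) = 2a
= 2 * (47)
= 94

94


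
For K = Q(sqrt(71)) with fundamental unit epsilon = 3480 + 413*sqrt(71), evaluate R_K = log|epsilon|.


epsilon = 3480 + 413*sqrt(71)
= 6959.9999
R = ln(6959.9999)
= 8.8479

8.8479


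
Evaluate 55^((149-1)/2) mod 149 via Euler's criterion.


p = 149 is prime and the exponent is (p-1)/2 = 74, so by Euler's criterion 55^74 = (55/149) = +1 or -1 mod 149.
Compute by square-and-multiply:
  74 = 64 + 8 + 2 (binary 1001010)
  Repeated squaring mod 149: 55^1 = 55, 55^2 = 45, 55^4 = 88, 55^8 = 145, 55^16 = 16, 55^32 = 107, 55^64 = 125
  55^74 = 55^64 * 55^8 * 55^2 = 125 * 145 * 45 mod 149
    125 * 145 = 18125 = 96 mod 149
    96 * 45 = 4320 = 148 mod 149
  55^74 = 148 mod 149
Result 148 = p - 1 = -1 mod 149: 55 is a quadratic non-residue mod 149. As a residue in [0, p-1] the value is 148.
55^74 mod 149 = 148

148


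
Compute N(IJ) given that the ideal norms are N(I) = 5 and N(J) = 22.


N(IJ) = N(I) * N(J)
= 5 * 22
= 110

110


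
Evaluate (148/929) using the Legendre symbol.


p = 929 is prime, so compute (148/929) with the reciprocity algorithm (Jacobi-symbol steps: pull out 2s via (2/n), flip via reciprocity, reduce):
  pull out 2: (2/929) = +1  (since 929 mod 8 = 1)
  pull out 2: (2/929) = +1  (since 929 mod 8 = 1)
  reciprocity: (37/929) -> +(929/37)
  reduce: (4/37)
  pull out 2: (2/37) = -1  (since 37 mod 8 = 5)
  pull out 2: (2/37) = -1  (since 37 mod 8 = 5)
  (1/37) = 1
Product of signs = 1
(148/929) = 1

1


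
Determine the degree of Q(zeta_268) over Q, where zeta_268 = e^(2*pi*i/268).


The degree equals Euler's totient phi(268).
268 = 2^2 * 67
phi(268) = 132

132


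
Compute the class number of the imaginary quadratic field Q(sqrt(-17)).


K = Q(sqrt(-17)). d mod 4 = 3, so D = disc(K) = 4d = -68
h(K) equals the number of primitive reduced positive-definite forms (a, b, c) = a*x^2 + b*x*y + c*y^2 with b^2 - 4ac = D,
where reduced means |b| <= a <= c, with b >= 0 whenever |b| = a or a = c, and primitive means gcd(a, b, c) = 1.
Reduced forces 3a^2 <= |D| = 68, so 1 <= a <= 4; b must have the parity of D, and c = (b^2 - D)/(4a) must be an integer >= a.
Enumerate a = 1..4, b in [-a, a]:
  a=1: (1, 0, 17)  [1]
  a=2: (2, 2, 9)  [1]
  a=3: (3, -2, 6), (3, 2, 6)  [2]
  a=4: none
Total reduced forms: 1 + 1 + 2 = 4
h = 4

4


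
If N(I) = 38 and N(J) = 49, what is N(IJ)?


N(IJ) = N(I) * N(J)
= 38 * 49
= 1862

1862


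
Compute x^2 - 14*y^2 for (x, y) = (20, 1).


x^2 - d*y^2
= 20^2 - 14*1^2
= 400 - 14
= 386

386


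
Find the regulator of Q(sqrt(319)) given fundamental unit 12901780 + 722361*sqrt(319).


epsilon = 12901780 + 722361*sqrt(319)
= 2.5804e+07
R = ln(2.5804e+07)
= 17.0660

17.0660


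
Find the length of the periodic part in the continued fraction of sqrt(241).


Run the CF algorithm for sqrt(241).
a_0 = floor(sqrt(241)) = 15; set m_0=0, q_0=1.
Recurrence: m' = q*a - m,  q' = (d - m'^2)/q,  a' = floor((a_0 + m')/q').
  step 1: m=15, q=16, a=1
  step 2: m=1, q=15, a=1
  step 3: m=14, q=3, a=9
  step 4: m=13, q=24, a=1
  step 5: m=11, q=5, a=5
  step 6: m=14, q=9, a=3
  step 7: m=13, q=8, a=3
  step 8: m=11, q=15, a=1
  step 9: m=4, q=15, a=1
  step 10: m=11, q=8, a=3
  step 11: m=13, q=9, a=3
  step 12: m=14, q=5, a=5
  step 13: m=11, q=24, a=1
  step 14: m=13, q=3, a=9
  step 15: m=14, q=15, a=1
  step 16: m=1, q=16, a=1
  step 17: m=15, q=1, a=30
a_17 = 2*a_0 = 30, so the period closes here.
sqrt(241) = [15; 1, 1, 9, 1, 5, 3, 3, 1, 1, 3, 3, 5, 1, 9, 1, 1, 30]
Period length = 17

17


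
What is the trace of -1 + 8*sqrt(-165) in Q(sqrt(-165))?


Tr(a + b*sqrt(d)) = (a + b*sqrt(d)) + (a - b*sqrt(d)) = 2a
= 2 * (-1)
= -2

-2


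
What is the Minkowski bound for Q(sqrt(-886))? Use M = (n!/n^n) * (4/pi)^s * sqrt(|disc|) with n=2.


d = -886, d mod 4 = 2, so disc(K) = 4d = -3544; |disc(K)| = 3544
Imaginary quadratic field, so n = 2, s = r2 = 1, r1 = 0
M = (n!/n^n) * (4/pi)^s * sqrt(|disc(K)|) = (2!/2^2) * (4/pi)^1 * sqrt(3544)
= 0.5 * 1.273240 * 59.531504
= 37.8989

37.8989


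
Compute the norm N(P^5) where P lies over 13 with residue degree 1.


N(P^a) = p^(a*f)
= 13^(5*1)
= 13^5
= 371293

371293


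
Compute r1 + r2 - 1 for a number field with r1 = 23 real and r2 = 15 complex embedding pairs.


By Dirichlet's unit theorem:
rank = r1 + r2 - 1
= 23 + 15 - 1
= 37

37


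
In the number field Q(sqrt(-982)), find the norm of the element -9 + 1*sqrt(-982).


N(a + b*sqrt(d)) = a^2 - d*b^2
= (-9)^2 - (-982)*(1)^2
= 81 + 982
= 1063

1063


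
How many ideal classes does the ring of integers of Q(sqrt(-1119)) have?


K = Q(sqrt(-1119)). d mod 4 = 1, so D = disc(K) = d = -1119
h(K) equals the number of primitive reduced positive-definite forms (a, b, c) = a*x^2 + b*x*y + c*y^2 with b^2 - 4ac = D,
where reduced means |b| <= a <= c, with b >= 0 whenever |b| = a or a = c, and primitive means gcd(a, b, c) = 1.
Reduced forces 3a^2 <= |D| = 1119, so 1 <= a <= 19; b must have the parity of D, and c = (b^2 - D)/(4a) must be an integer >= a.
Enumerate a = 1..19, b in [-a, a]:
  a=1: (1, 1, 280)  [1]
  a=2: (2, -1, 140), (2, 1, 140)  [2]
  a=3: (3, 3, 94)  [1]
  a=4: (4, -1, 70), (4, 1, 70)  [2]
  a=5: (5, -1, 56), (5, 1, 56)  [2]
  a=6: (6, -3, 47), (6, 3, 47)  [2]
  a=7: (7, -1, 40), (7, 1, 40)  [2]
  a=8: (8, -1, 35), (8, 1, 35)  [2]
  a=9: none
  a=10: (10, -9, 30), (10, -1, 28), (10, 1, 28), (10, 9, 30)  [4]
  a=11: (11, -5, 26), (11, 5, 26)  [2]
  a=12: (12, -9, 25), (12, 9, 25)  [2]
  a=13: (13, -5, 22), (13, 5, 22)  [2]
  a=14: (14, -13, 23), (14, -1, 20), (14, 1, 20), (14, 13, 23)  [4]
  a=15: (15, -9, 20), (15, 9, 20)  [2]
  a=16: (16, -15, 21), (16, 15, 21)  [2]
  a=17..19: none
Total reduced forms: 1 + 2 + 1 + 2 + 2 + 2 + 2 + 2 + 4 + 2 + 2 + 2 + 4 + 2 + 2 = 32
h = 32

32


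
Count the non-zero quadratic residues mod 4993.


For prime p, the number of non-zero quadratic residues is (p-1)/2.
= (4993-1)/2
= 2496

2496


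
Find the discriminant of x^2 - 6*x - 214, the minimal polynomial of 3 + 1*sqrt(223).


The element 3 + 1*sqrt(223) has minimal polynomial:
x^2 - 6*x - 214
Discriminant = (-6)^2 - 4*(-214)
= 36 + 856
= 892

892


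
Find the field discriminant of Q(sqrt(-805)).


For K = Q(sqrt(d)) with d squarefree: disc(K) = d if d = 1 mod 4, and disc(K) = 4d if d = 2 or 3 mod 4.
Here d = -805, and d mod 4 = 3.
d = 3 mod 4, not 1 (O_K = Z[sqrt(d)]), so disc(K) = 4d = 4 * (-805) = -3220

-3220


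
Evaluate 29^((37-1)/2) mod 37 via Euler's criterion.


p = 37 is prime and the exponent is (p-1)/2 = 18, so by Euler's criterion 29^18 = (29/37) = +1 or -1 mod 37.
Compute by square-and-multiply:
  18 = 16 + 2 (binary 10010)
  Repeated squaring mod 37: 29^1 = 29, 29^2 = 27, 29^4 = 26, 29^8 = 10, 29^16 = 26
  29^18 = 29^16 * 29^2 = 26 * 27 mod 37
    26 * 27 = 702 = 36 mod 37
  29^18 = 36 mod 37
Result 36 = p - 1 = -1 mod 37: 29 is a quadratic non-residue mod 37. As a residue in [0, p-1] the value is 36.
29^18 mod 37 = 36

36


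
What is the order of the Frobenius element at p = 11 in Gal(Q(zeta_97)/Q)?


The Frobenius at p in Gal(Q(zeta_n)/Q) = (Z/nZ)* is the class of p, so its order is ord_97(11), the smallest k >= 1 with 11^k = 1 mod 97.
n = 97 = 97, phi(97) = 96; the order divides phi(n).
Divisors of 96: 1, 2, 3, 4, 6, 8, 12, 16, 24, 32, 48, 96
Repeated squaring mod 97: 11^1 = 11, 11^2 = 24, 11^4 = 91, 11^8 = 36, 11^16 = 35, 11^32 = 61, 11^64 = 35
Test divisors in increasing order:
  k=1: 11^1 = 11 mod 97
  k=2: 11^2 = 24 mod 97
  k=3: 11^3 = 24 * 11 = 70 mod 97
  k=4: 11^4 = 91 mod 97
  k=6: 11^6 = 91 * 24 = 50 mod 97
  k=8: 11^8 = 36 mod 97
  k=12: 11^12 = 36 * 91 = 75 mod 97
  k=16: 11^16 = 35 mod 97
  k=24: 11^24 = 35 * 36 = 96 mod 97
  k=32: 11^32 = 61 mod 97
  k=48: 11^48 = 61 * 35 = 1 mod 97  <- first divisor giving 1
Order = 48

48


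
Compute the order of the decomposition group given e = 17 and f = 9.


|D_P| = e * f
= 17 * 9
= 153

153


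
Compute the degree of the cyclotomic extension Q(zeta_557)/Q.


The degree equals Euler's totient phi(557).
557 = 557
phi(557) = 556

556


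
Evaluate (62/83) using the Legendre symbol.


p = 83 is prime, so compute (62/83) with the reciprocity algorithm (Jacobi-symbol steps: pull out 2s via (2/n), flip via reciprocity, reduce):
  pull out 2: (2/83) = -1  (since 83 mod 8 = 3)
  reciprocity: (31/83) -> -(83/31)
  reduce: (21/31)
  reciprocity: (21/31) -> +(31/21)
  reduce: (10/21)
  pull out 2: (2/21) = -1  (since 21 mod 8 = 5)
  reciprocity: (5/21) -> +(21/5)
  reduce: (1/5)
  (1/5) = 1
Product of signs = -1
(62/83) = -1

-1


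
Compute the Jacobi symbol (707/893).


Compute (707/893) via quadratic reciprocity:
  reciprocity: (707/893) -> +(893/707)
  reduce: (186/707)
  pull out 2: (2/707) = -1  (since 707 mod 8 = 3)
  reciprocity: (93/707) -> +(707/93)
  reduce: (56/93)
  pull out 2: (2/93) = -1  (since 93 mod 8 = 5)
  pull out 2: (2/93) = -1  (since 93 mod 8 = 5)
  pull out 2: (2/93) = -1  (since 93 mod 8 = 5)
  reciprocity: (7/93) -> +(93/7)
  reduce: (2/7)
  pull out 2: (2/7) = +1  (since 7 mod 8 = 7)
  (1/7) = 1
Product of signs = 1

1


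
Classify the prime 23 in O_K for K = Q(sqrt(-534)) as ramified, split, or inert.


K = Q(sqrt(-534)). Since d mod 4 = 2, disc(K) = -2136.
Check p | disc: -2136 mod 23 = 3.
p does not divide disc. Compute Legendre symbol (d/p):
18^((23-1)/2) mod 23 = 1
(d/p) = 1, so p splits: (p) = P*P' with e=1, f=1, g=2.
Therefore p is split.

split


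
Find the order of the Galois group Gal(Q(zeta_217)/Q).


|Gal(Q(zeta_217)/Q)| = phi(217)
= 180

180


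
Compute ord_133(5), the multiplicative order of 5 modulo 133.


We want ord_133(5), the smallest k >= 1 with 5^k = 1 mod 133.
n = 133 = 7 * 19, phi(133) = 108; the order divides phi(n).
Divisors of 108: 1, 2, 3, 4, 6, 9, 12, 18, 27, 36, 54, 108
Repeated squaring mod 133: 5^1 = 5, 5^2 = 25, 5^4 = 93, 5^8 = 4, 5^16 = 16, 5^32 = 123, 5^64 = 100
Test divisors in increasing order:
  k=1: 5^1 = 5 mod 133
  k=2: 5^2 = 25 mod 133
  k=3: 5^3 = 25 * 5 = 125 mod 133
  k=4: 5^4 = 93 mod 133
  k=6: 5^6 = 93 * 25 = 64 mod 133
  k=9: 5^9 = 4 * 5 = 20 mod 133
  k=12: 5^12 = 4 * 93 = 106 mod 133
  k=18: 5^18 = 16 * 25 = 1 mod 133  <- first divisor giving 1
Order = 18

18


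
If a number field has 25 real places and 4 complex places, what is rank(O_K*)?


By Dirichlet's unit theorem:
rank = r1 + r2 - 1
= 25 + 4 - 1
= 28

28


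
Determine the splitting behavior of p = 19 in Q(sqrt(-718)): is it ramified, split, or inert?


K = Q(sqrt(-718)). Since d mod 4 = 2, disc(K) = -2872.
Check p | disc: -2872 mod 19 = 16.
p does not divide disc. Compute Legendre symbol (d/p):
4^((19-1)/2) mod 19 = 1
(d/p) = 1, so p splits: (p) = P*P' with e=1, f=1, g=2.
Therefore p is split.

split


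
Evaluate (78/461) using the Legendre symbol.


p = 461 is prime, so compute (78/461) with the reciprocity algorithm (Jacobi-symbol steps: pull out 2s via (2/n), flip via reciprocity, reduce):
  pull out 2: (2/461) = -1  (since 461 mod 8 = 5)
  reciprocity: (39/461) -> +(461/39)
  reduce: (32/39)
  pull out 2: (2/39) = +1  (since 39 mod 8 = 7)
  pull out 2: (2/39) = +1  (since 39 mod 8 = 7)
  pull out 2: (2/39) = +1  (since 39 mod 8 = 7)
  pull out 2: (2/39) = +1  (since 39 mod 8 = 7)
  pull out 2: (2/39) = +1  (since 39 mod 8 = 7)
  (1/39) = 1
Product of signs = -1
(78/461) = -1

-1


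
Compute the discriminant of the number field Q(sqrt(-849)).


For K = Q(sqrt(d)) with d squarefree: disc(K) = d if d = 1 mod 4, and disc(K) = 4d if d = 2 or 3 mod 4.
Here d = -849, and d mod 4 = 3.
d = 3 mod 4, not 1 (O_K = Z[sqrt(d)]), so disc(K) = 4d = 4 * (-849) = -3396

-3396


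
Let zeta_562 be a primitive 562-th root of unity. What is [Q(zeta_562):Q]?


The degree equals Euler's totient phi(562).
562 = 2 * 281
phi(562) = 280

280


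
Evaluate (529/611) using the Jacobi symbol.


Compute (529/611) via quadratic reciprocity:
  reciprocity: (529/611) -> +(611/529)
  reduce: (82/529)
  pull out 2: (2/529) = +1  (since 529 mod 8 = 1)
  reciprocity: (41/529) -> +(529/41)
  reduce: (37/41)
  reciprocity: (37/41) -> +(41/37)
  reduce: (4/37)
  pull out 2: (2/37) = -1  (since 37 mod 8 = 5)
  pull out 2: (2/37) = -1  (since 37 mod 8 = 5)
  (1/37) = 1
Product of signs = 1

1


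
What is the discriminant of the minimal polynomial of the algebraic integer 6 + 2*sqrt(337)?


The element 6 + 2*sqrt(337) has minimal polynomial:
x^2 - 12*x - 1312
Discriminant = (-12)^2 - 4*(-1312)
= 144 + 5248
= 5392

5392


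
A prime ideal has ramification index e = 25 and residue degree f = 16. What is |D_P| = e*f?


|D_P| = e * f
= 25 * 16
= 400

400


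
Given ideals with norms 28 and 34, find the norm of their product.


N(IJ) = N(I) * N(J)
= 28 * 34
= 952

952


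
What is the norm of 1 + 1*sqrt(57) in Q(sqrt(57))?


N(a + b*sqrt(d)) = a^2 - d*b^2
= (1)^2 - (57)*(1)^2
= 1 - 57
= -56

-56


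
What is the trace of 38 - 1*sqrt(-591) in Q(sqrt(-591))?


Tr(a + b*sqrt(d)) = (a + b*sqrt(d)) + (a - b*sqrt(d)) = 2a
= 2 * (38)
= 76

76


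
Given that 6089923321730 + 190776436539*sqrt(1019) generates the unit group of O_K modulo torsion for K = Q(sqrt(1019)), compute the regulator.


epsilon = 6089923321730 + 190776436539*sqrt(1019)
= 1.2180e+13
R = ln(1.2180e+13)
= 30.1308

30.1308


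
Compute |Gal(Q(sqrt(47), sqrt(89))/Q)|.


The 2 square roots of distinct primes are multiplicatively independent over Q,
so [K:Q] = 2^2 and Gal(K/Q) is isomorphic to (Z/2Z)^2.
|Gal| = 2^2 = 4

4


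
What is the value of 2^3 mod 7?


p = 7 is prime and the exponent is (p-1)/2 = 3, so by Euler's criterion 2^3 = (2/7) = +1 or -1 mod 7.
Compute by square-and-multiply:
  3 = 2 + 1 (binary 11)
  Repeated squaring mod 7: 2^1 = 2, 2^2 = 4
  2^3 = 2^2 * 2^1 = 4 * 2 mod 7
    4 * 2 = 8 = 1 mod 7
  2^3 = 1 mod 7
Result 1: 2 is a quadratic residue mod 7.
2^3 mod 7 = 1

1


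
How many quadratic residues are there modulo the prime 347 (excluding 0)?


For prime p, the number of non-zero quadratic residues is (p-1)/2.
= (347-1)/2
= 173

173


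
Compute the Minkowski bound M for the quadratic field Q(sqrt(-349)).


d = -349, d mod 4 = 3, so disc(K) = 4d = -1396; |disc(K)| = 1396
Imaginary quadratic field, so n = 2, s = r2 = 1, r1 = 0
M = (n!/n^n) * (4/pi)^s * sqrt(|disc(K)|) = (2!/2^2) * (4/pi)^1 * sqrt(1396)
= 0.5 * 1.273240 * 37.363083
= 23.7861

23.7861


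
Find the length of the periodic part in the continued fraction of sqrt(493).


Run the CF algorithm for sqrt(493).
a_0 = floor(sqrt(493)) = 22; set m_0=0, q_0=1.
Recurrence: m' = q*a - m,  q' = (d - m'^2)/q,  a' = floor((a_0 + m')/q').
  step 1: m=22, q=9, a=4
  step 2: m=14, q=33, a=1
  step 3: m=19, q=4, a=10
  step 4: m=21, q=13, a=3
  step 5: m=18, q=13, a=3
  step 6: m=21, q=4, a=10
  step 7: m=19, q=33, a=1
  step 8: m=14, q=9, a=4
  step 9: m=22, q=1, a=44
a_9 = 2*a_0 = 44, so the period closes here.
sqrt(493) = [22; 4, 1, 10, 3, 3, 10, 1, 4, 44]
Period length = 9

9


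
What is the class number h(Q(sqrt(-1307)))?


K = Q(sqrt(-1307)). d mod 4 = 1, so D = disc(K) = d = -1307
h(K) equals the number of primitive reduced positive-definite forms (a, b, c) = a*x^2 + b*x*y + c*y^2 with b^2 - 4ac = D,
where reduced means |b| <= a <= c, with b >= 0 whenever |b| = a or a = c, and primitive means gcd(a, b, c) = 1.
Reduced forces 3a^2 <= |D| = 1307, so 1 <= a <= 20; b must have the parity of D, and c = (b^2 - D)/(4a) must be an integer >= a.
Enumerate a = 1..20, b in [-a, a]:
  a=1: (1, 1, 327)  [1]
  a=2: none
  a=3: (3, -1, 109), (3, 1, 109)  [2]
  a=4..6: none
  a=7: (7, -3, 47), (7, 3, 47)  [2]
  a=8: none
  a=9: (9, -5, 37), (9, 5, 37)  [2]
  a=10..16: none
  a=17: (17, -11, 21), (17, 11, 21)  [2]
  a=18: none
  a=19: (19, -17, 21), (19, 17, 21)  [2]
  a=20: none
Total reduced forms: 1 + 2 + 2 + 2 + 2 + 2 = 11
h = 11

11


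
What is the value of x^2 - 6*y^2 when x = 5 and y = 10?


x^2 - d*y^2
= 5^2 - 6*10^2
= 25 - 600
= -575

-575


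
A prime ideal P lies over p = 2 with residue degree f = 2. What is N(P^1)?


N(P^a) = p^(a*f)
= 2^(1*2)
= 2^2
= 4

4


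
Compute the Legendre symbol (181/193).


p = 193 is prime, so compute (181/193) with the reciprocity algorithm (Jacobi-symbol steps: pull out 2s via (2/n), flip via reciprocity, reduce):
  reciprocity: (181/193) -> +(193/181)
  reduce: (12/181)
  pull out 2: (2/181) = -1  (since 181 mod 8 = 5)
  pull out 2: (2/181) = -1  (since 181 mod 8 = 5)
  reciprocity: (3/181) -> +(181/3)
  reduce: (1/3)
  (1/3) = 1
Product of signs = 1
(181/193) = 1

1


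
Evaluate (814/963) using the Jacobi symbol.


Compute (814/963) via quadratic reciprocity:
  pull out 2: (2/963) = -1  (since 963 mod 8 = 3)
  reciprocity: (407/963) -> -(963/407)
  reduce: (149/407)
  reciprocity: (149/407) -> +(407/149)
  reduce: (109/149)
  reciprocity: (109/149) -> +(149/109)
  reduce: (40/109)
  pull out 2: (2/109) = -1  (since 109 mod 8 = 5)
  pull out 2: (2/109) = -1  (since 109 mod 8 = 5)
  pull out 2: (2/109) = -1  (since 109 mod 8 = 5)
  reciprocity: (5/109) -> +(109/5)
  reduce: (4/5)
  pull out 2: (2/5) = -1  (since 5 mod 8 = 5)
  pull out 2: (2/5) = -1  (since 5 mod 8 = 5)
  (1/5) = 1
Product of signs = -1

-1


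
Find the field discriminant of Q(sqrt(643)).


For K = Q(sqrt(d)) with d squarefree: disc(K) = d if d = 1 mod 4, and disc(K) = 4d if d = 2 or 3 mod 4.
Here d = 643, and d mod 4 = 3.
d = 3 mod 4, not 1 (O_K = Z[sqrt(d)]), so disc(K) = 4d = 4 * (643) = 2572

2572


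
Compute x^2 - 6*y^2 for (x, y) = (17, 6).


x^2 - d*y^2
= 17^2 - 6*6^2
= 289 - 216
= 73

73


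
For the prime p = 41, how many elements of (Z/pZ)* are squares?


For prime p, the number of non-zero quadratic residues is (p-1)/2.
= (41-1)/2
= 20

20


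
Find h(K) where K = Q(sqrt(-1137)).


K = Q(sqrt(-1137)). d mod 4 = 3, so D = disc(K) = 4d = -4548
h(K) equals the number of primitive reduced positive-definite forms (a, b, c) = a*x^2 + b*x*y + c*y^2 with b^2 - 4ac = D,
where reduced means |b| <= a <= c, with b >= 0 whenever |b| = a or a = c, and primitive means gcd(a, b, c) = 1.
Reduced forces 3a^2 <= |D| = 4548, so 1 <= a <= 38; b must have the parity of D, and c = (b^2 - D)/(4a) must be an integer >= a.
Enumerate a = 1..38, b in [-a, a]:
  a=1: (1, 0, 1137)  [1]
  a=2: (2, 2, 569)  [1]
  a=3: (3, 0, 379)  [1]
  a=4..5: none
  a=6: (6, 6, 191)  [1]
  a=7: (7, -4, 163), (7, 4, 163)  [2]
  a=8..13: none
  a=14: (14, -10, 83), (14, 10, 83)  [2]
  a=15..16: none
  a=17: (17, -12, 69), (17, 12, 69)  [2]
  a=18..20: none
  a=21: (21, -18, 58), (21, 18, 58)  [2]
  a=22: none
  a=23: (23, -12, 51), (23, 12, 51)  [2]
  a=24..28: none
  a=29: (29, -18, 42), (29, 18, 42)  [2]
  a=30: none
  a=31: (31, -28, 43), (31, 28, 43)  [2]
  a=32..33: none
  a=34: (34, -22, 37), (34, 22, 37)  [2]
  a=35..38: none
Total reduced forms: 1 + 1 + 1 + 1 + 2 + 2 + 2 + 2 + 2 + 2 + 2 + 2 = 20
h = 20

20


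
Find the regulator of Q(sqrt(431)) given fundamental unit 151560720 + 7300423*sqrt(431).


epsilon = 151560720 + 7300423*sqrt(431)
= 3.0312e+08
R = ln(3.0312e+08)
= 19.5296

19.5296


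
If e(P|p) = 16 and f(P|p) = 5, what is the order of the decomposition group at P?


|D_P| = e * f
= 16 * 5
= 80

80


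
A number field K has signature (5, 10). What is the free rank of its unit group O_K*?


By Dirichlet's unit theorem:
rank = r1 + r2 - 1
= 5 + 10 - 1
= 14

14


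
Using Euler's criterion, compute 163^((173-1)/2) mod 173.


p = 173 is prime and the exponent is (p-1)/2 = 86, so by Euler's criterion 163^86 = (163/173) = +1 or -1 mod 173.
Compute by square-and-multiply:
  86 = 64 + 16 + 4 + 2 (binary 1010110)
  Repeated squaring mod 173: 163^1 = 163, 163^2 = 100, 163^4 = 139, 163^8 = 118, 163^16 = 84, 163^32 = 136, 163^64 = 158
  163^86 = 163^64 * 163^16 * 163^4 * 163^2 = 158 * 84 * 139 * 100 mod 173
    158 * 84 = 13272 = 124 mod 173
    124 * 139 = 17236 = 109 mod 173
    109 * 100 = 10900 = 1 mod 173
  163^86 = 1 mod 173
Result 1: 163 is a quadratic residue mod 173.
163^86 mod 173 = 1

1


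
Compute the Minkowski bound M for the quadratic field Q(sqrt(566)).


d = 566, d mod 4 = 2, so disc(K) = 4d = 2264; |disc(K)| = 2264
Real quadratic field, so n = 2, s = r2 = 0, r1 = 2
M = (n!/n^n) * (4/pi)^s * sqrt(|disc(K)|) = (2!/2^2) * (4/pi)^0 * sqrt(2264)
= 0.5 * 1.000000 * 47.581509
= 23.7908

23.7908


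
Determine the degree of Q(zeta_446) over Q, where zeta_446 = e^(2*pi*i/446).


The degree equals Euler's totient phi(446).
446 = 2 * 223
phi(446) = 222

222


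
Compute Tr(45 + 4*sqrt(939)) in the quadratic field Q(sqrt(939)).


Tr(a + b*sqrt(d)) = (a + b*sqrt(d)) + (a - b*sqrt(d)) = 2a
= 2 * (45)
= 90

90


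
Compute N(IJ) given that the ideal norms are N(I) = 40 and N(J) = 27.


N(IJ) = N(I) * N(J)
= 40 * 27
= 1080

1080


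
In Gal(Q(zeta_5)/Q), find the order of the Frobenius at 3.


The Frobenius at p in Gal(Q(zeta_n)/Q) = (Z/nZ)* is the class of p, so its order is ord_5(3), the smallest k >= 1 with 3^k = 1 mod 5.
n = 5 = 5, phi(5) = 4; the order divides phi(n).
Divisors of 4: 1, 2, 4
Repeated squaring mod 5: 3^1 = 3, 3^2 = 4, 3^4 = 1
Test divisors in increasing order:
  k=1: 3^1 = 3 mod 5
  k=2: 3^2 = 4 mod 5
  k=4: 3^4 = 1 mod 5  <- first divisor giving 1
Order = 4

4


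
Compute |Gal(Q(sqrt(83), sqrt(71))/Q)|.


The 2 square roots of distinct primes are multiplicatively independent over Q,
so [K:Q] = 2^2 and Gal(K/Q) is isomorphic to (Z/2Z)^2.
|Gal| = 2^2 = 4

4


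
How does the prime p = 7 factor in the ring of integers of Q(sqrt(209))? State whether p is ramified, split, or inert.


K = Q(sqrt(209)). Since d mod 4 = 1, disc(K) = 209.
Check p | disc: 209 mod 7 = 6.
p does not divide disc. Compute Legendre symbol (d/p):
6^((7-1)/2) mod 7 = -1
(d/p) = -1, so p is inert: (p) stays prime with e=1, f=2, g=1.
Therefore p is inert.

inert


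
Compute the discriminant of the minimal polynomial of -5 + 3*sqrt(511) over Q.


The element -5 + 3*sqrt(511) has minimal polynomial:
x^2 + 10*x - 4574
Discriminant = (10)^2 - 4*(-4574)
= 100 + 18296
= 18396

18396


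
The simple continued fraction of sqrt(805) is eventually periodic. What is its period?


Run the CF algorithm for sqrt(805).
a_0 = floor(sqrt(805)) = 28; set m_0=0, q_0=1.
Recurrence: m' = q*a - m,  q' = (d - m'^2)/q,  a' = floor((a_0 + m')/q').
  step 1: m=28, q=21, a=2
  step 2: m=14, q=29, a=1
  step 3: m=15, q=20, a=2
  step 4: m=25, q=9, a=5
  step 5: m=20, q=45, a=1
  step 6: m=25, q=4, a=13
  step 7: m=27, q=19, a=2
  step 8: m=11, q=36, a=1
  step 9: m=25, q=5, a=10
  step 10: m=25, q=36, a=1
  step 11: m=11, q=19, a=2
  step 12: m=27, q=4, a=13
  step 13: m=25, q=45, a=1
  step 14: m=20, q=9, a=5
  step 15: m=25, q=20, a=2
  step 16: m=15, q=29, a=1
  step 17: m=14, q=21, a=2
  step 18: m=28, q=1, a=56
a_18 = 2*a_0 = 56, so the period closes here.
sqrt(805) = [28; 2, 1, 2, 5, 1, 13, 2, 1, 10, 1, 2, 13, 1, 5, 2, 1, 2, 56]
Period length = 18

18


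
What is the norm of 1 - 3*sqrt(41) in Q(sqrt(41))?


N(a + b*sqrt(d)) = a^2 - d*b^2
= (1)^2 - (41)*(-3)^2
= 1 - 369
= -368

-368


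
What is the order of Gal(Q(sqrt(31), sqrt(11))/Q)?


The 2 square roots of distinct primes are multiplicatively independent over Q,
so [K:Q] = 2^2 and Gal(K/Q) is isomorphic to (Z/2Z)^2.
|Gal| = 2^2 = 4

4


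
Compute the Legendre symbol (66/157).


p = 157 is prime, so compute (66/157) with the reciprocity algorithm (Jacobi-symbol steps: pull out 2s via (2/n), flip via reciprocity, reduce):
  pull out 2: (2/157) = -1  (since 157 mod 8 = 5)
  reciprocity: (33/157) -> +(157/33)
  reduce: (25/33)
  reciprocity: (25/33) -> +(33/25)
  reduce: (8/25)
  pull out 2: (2/25) = +1  (since 25 mod 8 = 1)
  pull out 2: (2/25) = +1  (since 25 mod 8 = 1)
  pull out 2: (2/25) = +1  (since 25 mod 8 = 1)
  (1/25) = 1
Product of signs = -1
(66/157) = -1

-1
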